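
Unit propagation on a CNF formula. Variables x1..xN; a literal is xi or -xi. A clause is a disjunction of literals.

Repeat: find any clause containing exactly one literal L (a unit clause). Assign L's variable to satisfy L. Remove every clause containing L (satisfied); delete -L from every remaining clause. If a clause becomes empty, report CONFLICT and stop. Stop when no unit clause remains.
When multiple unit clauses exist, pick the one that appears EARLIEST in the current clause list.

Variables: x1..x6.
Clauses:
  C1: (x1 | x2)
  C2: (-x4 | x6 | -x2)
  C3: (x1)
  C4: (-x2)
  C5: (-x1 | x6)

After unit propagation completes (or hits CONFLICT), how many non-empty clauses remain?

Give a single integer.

Answer: 0

Derivation:
unit clause [1] forces x1=T; simplify:
  drop -1 from [-1, 6] -> [6]
  satisfied 2 clause(s); 3 remain; assigned so far: [1]
unit clause [-2] forces x2=F; simplify:
  satisfied 2 clause(s); 1 remain; assigned so far: [1, 2]
unit clause [6] forces x6=T; simplify:
  satisfied 1 clause(s); 0 remain; assigned so far: [1, 2, 6]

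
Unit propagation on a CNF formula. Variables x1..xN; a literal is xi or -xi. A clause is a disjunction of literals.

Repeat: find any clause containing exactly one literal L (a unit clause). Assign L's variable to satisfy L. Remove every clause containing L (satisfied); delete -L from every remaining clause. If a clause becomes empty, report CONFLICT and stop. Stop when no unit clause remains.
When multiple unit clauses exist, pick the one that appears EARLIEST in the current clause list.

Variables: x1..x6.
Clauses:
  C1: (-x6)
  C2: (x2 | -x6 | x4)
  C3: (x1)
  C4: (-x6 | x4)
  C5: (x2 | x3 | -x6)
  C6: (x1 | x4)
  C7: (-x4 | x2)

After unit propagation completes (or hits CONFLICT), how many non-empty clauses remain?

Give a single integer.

Answer: 1

Derivation:
unit clause [-6] forces x6=F; simplify:
  satisfied 4 clause(s); 3 remain; assigned so far: [6]
unit clause [1] forces x1=T; simplify:
  satisfied 2 clause(s); 1 remain; assigned so far: [1, 6]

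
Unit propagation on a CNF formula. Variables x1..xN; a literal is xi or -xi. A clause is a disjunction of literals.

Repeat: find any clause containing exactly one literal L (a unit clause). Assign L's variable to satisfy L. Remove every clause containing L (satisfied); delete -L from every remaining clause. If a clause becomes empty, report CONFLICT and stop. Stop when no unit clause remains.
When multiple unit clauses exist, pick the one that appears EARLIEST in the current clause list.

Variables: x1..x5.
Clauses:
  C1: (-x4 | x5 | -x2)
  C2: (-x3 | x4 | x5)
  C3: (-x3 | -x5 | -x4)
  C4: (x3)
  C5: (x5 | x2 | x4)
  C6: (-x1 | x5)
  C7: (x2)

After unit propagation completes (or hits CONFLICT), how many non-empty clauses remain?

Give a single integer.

Answer: 4

Derivation:
unit clause [3] forces x3=T; simplify:
  drop -3 from [-3, 4, 5] -> [4, 5]
  drop -3 from [-3, -5, -4] -> [-5, -4]
  satisfied 1 clause(s); 6 remain; assigned so far: [3]
unit clause [2] forces x2=T; simplify:
  drop -2 from [-4, 5, -2] -> [-4, 5]
  satisfied 2 clause(s); 4 remain; assigned so far: [2, 3]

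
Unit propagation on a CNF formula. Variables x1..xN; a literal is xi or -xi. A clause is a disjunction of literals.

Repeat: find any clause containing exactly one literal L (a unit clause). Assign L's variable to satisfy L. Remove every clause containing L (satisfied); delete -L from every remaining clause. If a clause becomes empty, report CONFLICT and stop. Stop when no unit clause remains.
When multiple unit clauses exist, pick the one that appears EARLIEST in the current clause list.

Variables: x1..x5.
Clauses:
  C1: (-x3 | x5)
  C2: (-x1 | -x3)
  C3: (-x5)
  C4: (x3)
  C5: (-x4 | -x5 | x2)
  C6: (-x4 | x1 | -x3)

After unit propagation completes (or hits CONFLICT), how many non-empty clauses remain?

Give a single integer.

Answer: 0

Derivation:
unit clause [-5] forces x5=F; simplify:
  drop 5 from [-3, 5] -> [-3]
  satisfied 2 clause(s); 4 remain; assigned so far: [5]
unit clause [-3] forces x3=F; simplify:
  drop 3 from [3] -> [] (empty!)
  satisfied 3 clause(s); 1 remain; assigned so far: [3, 5]
CONFLICT (empty clause)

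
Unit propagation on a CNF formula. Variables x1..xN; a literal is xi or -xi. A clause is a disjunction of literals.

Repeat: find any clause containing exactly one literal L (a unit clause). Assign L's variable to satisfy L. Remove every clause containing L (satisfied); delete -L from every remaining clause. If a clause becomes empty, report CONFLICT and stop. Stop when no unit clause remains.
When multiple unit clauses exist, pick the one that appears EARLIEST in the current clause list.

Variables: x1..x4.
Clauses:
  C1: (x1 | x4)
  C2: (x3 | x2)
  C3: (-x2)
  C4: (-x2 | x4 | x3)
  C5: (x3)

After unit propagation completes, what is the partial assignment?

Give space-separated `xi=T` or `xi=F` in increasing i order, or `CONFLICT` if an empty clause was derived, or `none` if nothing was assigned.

unit clause [-2] forces x2=F; simplify:
  drop 2 from [3, 2] -> [3]
  satisfied 2 clause(s); 3 remain; assigned so far: [2]
unit clause [3] forces x3=T; simplify:
  satisfied 2 clause(s); 1 remain; assigned so far: [2, 3]

Answer: x2=F x3=T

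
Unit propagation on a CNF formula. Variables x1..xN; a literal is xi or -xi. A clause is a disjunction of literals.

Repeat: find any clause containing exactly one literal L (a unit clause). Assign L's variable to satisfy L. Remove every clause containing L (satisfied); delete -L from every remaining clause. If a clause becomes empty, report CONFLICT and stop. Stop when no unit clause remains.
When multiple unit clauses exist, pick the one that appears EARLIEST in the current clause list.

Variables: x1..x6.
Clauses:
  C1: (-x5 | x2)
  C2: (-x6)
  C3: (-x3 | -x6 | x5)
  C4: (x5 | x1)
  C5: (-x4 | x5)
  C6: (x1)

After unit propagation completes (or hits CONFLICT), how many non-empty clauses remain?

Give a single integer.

Answer: 2

Derivation:
unit clause [-6] forces x6=F; simplify:
  satisfied 2 clause(s); 4 remain; assigned so far: [6]
unit clause [1] forces x1=T; simplify:
  satisfied 2 clause(s); 2 remain; assigned so far: [1, 6]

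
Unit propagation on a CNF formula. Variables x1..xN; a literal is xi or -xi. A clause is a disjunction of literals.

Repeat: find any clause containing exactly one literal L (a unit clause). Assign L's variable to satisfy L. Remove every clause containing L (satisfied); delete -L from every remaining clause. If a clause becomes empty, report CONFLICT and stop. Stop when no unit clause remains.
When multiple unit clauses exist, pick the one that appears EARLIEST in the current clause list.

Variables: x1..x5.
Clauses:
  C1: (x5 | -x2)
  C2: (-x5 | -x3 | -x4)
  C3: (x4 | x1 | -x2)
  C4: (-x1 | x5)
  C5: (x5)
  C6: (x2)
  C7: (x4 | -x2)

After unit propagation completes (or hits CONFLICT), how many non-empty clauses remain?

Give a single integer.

unit clause [5] forces x5=T; simplify:
  drop -5 from [-5, -3, -4] -> [-3, -4]
  satisfied 3 clause(s); 4 remain; assigned so far: [5]
unit clause [2] forces x2=T; simplify:
  drop -2 from [4, 1, -2] -> [4, 1]
  drop -2 from [4, -2] -> [4]
  satisfied 1 clause(s); 3 remain; assigned so far: [2, 5]
unit clause [4] forces x4=T; simplify:
  drop -4 from [-3, -4] -> [-3]
  satisfied 2 clause(s); 1 remain; assigned so far: [2, 4, 5]
unit clause [-3] forces x3=F; simplify:
  satisfied 1 clause(s); 0 remain; assigned so far: [2, 3, 4, 5]

Answer: 0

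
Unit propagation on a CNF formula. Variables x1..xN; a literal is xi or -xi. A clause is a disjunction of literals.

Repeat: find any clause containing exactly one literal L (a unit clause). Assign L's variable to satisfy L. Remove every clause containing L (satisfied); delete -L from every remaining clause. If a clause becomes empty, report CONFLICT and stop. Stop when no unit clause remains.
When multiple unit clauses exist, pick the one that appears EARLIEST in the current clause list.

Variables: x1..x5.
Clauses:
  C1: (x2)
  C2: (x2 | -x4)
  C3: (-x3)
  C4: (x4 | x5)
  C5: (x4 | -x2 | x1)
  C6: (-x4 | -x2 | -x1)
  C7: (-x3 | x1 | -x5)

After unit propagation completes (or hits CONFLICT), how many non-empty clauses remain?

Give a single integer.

unit clause [2] forces x2=T; simplify:
  drop -2 from [4, -2, 1] -> [4, 1]
  drop -2 from [-4, -2, -1] -> [-4, -1]
  satisfied 2 clause(s); 5 remain; assigned so far: [2]
unit clause [-3] forces x3=F; simplify:
  satisfied 2 clause(s); 3 remain; assigned so far: [2, 3]

Answer: 3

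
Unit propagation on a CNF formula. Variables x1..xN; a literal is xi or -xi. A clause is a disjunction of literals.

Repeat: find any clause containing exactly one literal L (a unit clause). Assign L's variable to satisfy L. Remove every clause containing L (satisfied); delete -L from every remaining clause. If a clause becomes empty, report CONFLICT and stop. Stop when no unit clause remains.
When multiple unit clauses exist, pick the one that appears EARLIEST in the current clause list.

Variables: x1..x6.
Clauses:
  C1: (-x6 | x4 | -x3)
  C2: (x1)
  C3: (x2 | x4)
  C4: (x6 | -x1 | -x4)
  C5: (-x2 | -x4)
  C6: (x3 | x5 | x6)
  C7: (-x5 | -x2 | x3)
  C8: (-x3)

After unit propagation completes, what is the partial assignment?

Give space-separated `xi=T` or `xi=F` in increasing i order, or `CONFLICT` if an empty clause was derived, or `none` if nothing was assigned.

Answer: x1=T x3=F

Derivation:
unit clause [1] forces x1=T; simplify:
  drop -1 from [6, -1, -4] -> [6, -4]
  satisfied 1 clause(s); 7 remain; assigned so far: [1]
unit clause [-3] forces x3=F; simplify:
  drop 3 from [3, 5, 6] -> [5, 6]
  drop 3 from [-5, -2, 3] -> [-5, -2]
  satisfied 2 clause(s); 5 remain; assigned so far: [1, 3]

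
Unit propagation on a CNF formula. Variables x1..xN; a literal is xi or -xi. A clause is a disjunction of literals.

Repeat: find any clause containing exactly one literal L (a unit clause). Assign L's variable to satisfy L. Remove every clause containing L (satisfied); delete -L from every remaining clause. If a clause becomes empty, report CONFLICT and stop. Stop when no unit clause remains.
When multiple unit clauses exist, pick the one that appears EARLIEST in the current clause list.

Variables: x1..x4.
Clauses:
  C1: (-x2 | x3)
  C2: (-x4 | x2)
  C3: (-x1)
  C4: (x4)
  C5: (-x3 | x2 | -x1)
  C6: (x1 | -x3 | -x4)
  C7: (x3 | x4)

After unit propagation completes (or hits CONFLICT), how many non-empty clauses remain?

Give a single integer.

unit clause [-1] forces x1=F; simplify:
  drop 1 from [1, -3, -4] -> [-3, -4]
  satisfied 2 clause(s); 5 remain; assigned so far: [1]
unit clause [4] forces x4=T; simplify:
  drop -4 from [-4, 2] -> [2]
  drop -4 from [-3, -4] -> [-3]
  satisfied 2 clause(s); 3 remain; assigned so far: [1, 4]
unit clause [2] forces x2=T; simplify:
  drop -2 from [-2, 3] -> [3]
  satisfied 1 clause(s); 2 remain; assigned so far: [1, 2, 4]
unit clause [3] forces x3=T; simplify:
  drop -3 from [-3] -> [] (empty!)
  satisfied 1 clause(s); 1 remain; assigned so far: [1, 2, 3, 4]
CONFLICT (empty clause)

Answer: 0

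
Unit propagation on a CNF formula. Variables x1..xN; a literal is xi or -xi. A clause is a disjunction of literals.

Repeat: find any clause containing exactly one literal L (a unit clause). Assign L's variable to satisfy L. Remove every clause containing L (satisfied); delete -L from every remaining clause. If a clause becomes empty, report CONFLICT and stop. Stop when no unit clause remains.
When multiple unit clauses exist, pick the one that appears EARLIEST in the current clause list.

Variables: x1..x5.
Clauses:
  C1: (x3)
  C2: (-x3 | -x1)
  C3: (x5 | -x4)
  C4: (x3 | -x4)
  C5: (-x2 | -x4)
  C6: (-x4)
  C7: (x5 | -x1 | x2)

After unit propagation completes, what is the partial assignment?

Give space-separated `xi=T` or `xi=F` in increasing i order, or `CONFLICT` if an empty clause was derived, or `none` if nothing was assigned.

Answer: x1=F x3=T x4=F

Derivation:
unit clause [3] forces x3=T; simplify:
  drop -3 from [-3, -1] -> [-1]
  satisfied 2 clause(s); 5 remain; assigned so far: [3]
unit clause [-1] forces x1=F; simplify:
  satisfied 2 clause(s); 3 remain; assigned so far: [1, 3]
unit clause [-4] forces x4=F; simplify:
  satisfied 3 clause(s); 0 remain; assigned so far: [1, 3, 4]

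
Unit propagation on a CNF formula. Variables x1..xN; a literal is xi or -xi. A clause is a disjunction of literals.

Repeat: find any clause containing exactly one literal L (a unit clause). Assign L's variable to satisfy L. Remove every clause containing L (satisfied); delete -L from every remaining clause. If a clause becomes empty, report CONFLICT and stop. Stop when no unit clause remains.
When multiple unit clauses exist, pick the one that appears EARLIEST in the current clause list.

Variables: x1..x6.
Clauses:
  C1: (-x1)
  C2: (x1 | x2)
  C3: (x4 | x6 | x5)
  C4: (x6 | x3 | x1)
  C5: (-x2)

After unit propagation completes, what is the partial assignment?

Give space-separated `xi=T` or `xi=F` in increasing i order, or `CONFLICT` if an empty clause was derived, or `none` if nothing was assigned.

Answer: CONFLICT

Derivation:
unit clause [-1] forces x1=F; simplify:
  drop 1 from [1, 2] -> [2]
  drop 1 from [6, 3, 1] -> [6, 3]
  satisfied 1 clause(s); 4 remain; assigned so far: [1]
unit clause [2] forces x2=T; simplify:
  drop -2 from [-2] -> [] (empty!)
  satisfied 1 clause(s); 3 remain; assigned so far: [1, 2]
CONFLICT (empty clause)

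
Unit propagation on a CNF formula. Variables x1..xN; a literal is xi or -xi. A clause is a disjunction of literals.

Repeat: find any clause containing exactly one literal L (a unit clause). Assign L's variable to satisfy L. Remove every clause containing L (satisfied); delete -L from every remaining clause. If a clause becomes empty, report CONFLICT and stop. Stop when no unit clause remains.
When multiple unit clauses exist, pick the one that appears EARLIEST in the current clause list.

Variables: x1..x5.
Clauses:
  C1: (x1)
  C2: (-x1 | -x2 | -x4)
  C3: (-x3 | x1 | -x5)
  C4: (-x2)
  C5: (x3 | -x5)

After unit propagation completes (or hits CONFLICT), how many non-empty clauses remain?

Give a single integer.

Answer: 1

Derivation:
unit clause [1] forces x1=T; simplify:
  drop -1 from [-1, -2, -4] -> [-2, -4]
  satisfied 2 clause(s); 3 remain; assigned so far: [1]
unit clause [-2] forces x2=F; simplify:
  satisfied 2 clause(s); 1 remain; assigned so far: [1, 2]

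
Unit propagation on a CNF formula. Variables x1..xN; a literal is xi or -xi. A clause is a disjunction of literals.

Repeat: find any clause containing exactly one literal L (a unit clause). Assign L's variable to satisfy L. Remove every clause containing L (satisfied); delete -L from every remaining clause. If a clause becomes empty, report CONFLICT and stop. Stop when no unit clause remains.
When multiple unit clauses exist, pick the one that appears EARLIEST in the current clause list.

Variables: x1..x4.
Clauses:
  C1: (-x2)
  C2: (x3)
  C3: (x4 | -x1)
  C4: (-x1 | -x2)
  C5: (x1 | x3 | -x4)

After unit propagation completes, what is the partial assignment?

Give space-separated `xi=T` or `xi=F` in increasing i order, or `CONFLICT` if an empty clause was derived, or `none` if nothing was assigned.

Answer: x2=F x3=T

Derivation:
unit clause [-2] forces x2=F; simplify:
  satisfied 2 clause(s); 3 remain; assigned so far: [2]
unit clause [3] forces x3=T; simplify:
  satisfied 2 clause(s); 1 remain; assigned so far: [2, 3]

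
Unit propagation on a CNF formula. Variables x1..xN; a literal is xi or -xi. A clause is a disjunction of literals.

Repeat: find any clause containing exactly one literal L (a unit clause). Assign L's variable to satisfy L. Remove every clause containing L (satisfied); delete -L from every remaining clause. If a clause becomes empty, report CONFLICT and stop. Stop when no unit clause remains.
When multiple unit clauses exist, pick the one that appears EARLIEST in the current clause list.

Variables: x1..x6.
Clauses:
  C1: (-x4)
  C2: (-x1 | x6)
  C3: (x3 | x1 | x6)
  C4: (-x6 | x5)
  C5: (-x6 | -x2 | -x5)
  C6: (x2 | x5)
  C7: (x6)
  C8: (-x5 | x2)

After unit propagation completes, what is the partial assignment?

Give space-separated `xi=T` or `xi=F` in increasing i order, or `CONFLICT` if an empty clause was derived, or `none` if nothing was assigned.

unit clause [-4] forces x4=F; simplify:
  satisfied 1 clause(s); 7 remain; assigned so far: [4]
unit clause [6] forces x6=T; simplify:
  drop -6 from [-6, 5] -> [5]
  drop -6 from [-6, -2, -5] -> [-2, -5]
  satisfied 3 clause(s); 4 remain; assigned so far: [4, 6]
unit clause [5] forces x5=T; simplify:
  drop -5 from [-2, -5] -> [-2]
  drop -5 from [-5, 2] -> [2]
  satisfied 2 clause(s); 2 remain; assigned so far: [4, 5, 6]
unit clause [-2] forces x2=F; simplify:
  drop 2 from [2] -> [] (empty!)
  satisfied 1 clause(s); 1 remain; assigned so far: [2, 4, 5, 6]
CONFLICT (empty clause)

Answer: CONFLICT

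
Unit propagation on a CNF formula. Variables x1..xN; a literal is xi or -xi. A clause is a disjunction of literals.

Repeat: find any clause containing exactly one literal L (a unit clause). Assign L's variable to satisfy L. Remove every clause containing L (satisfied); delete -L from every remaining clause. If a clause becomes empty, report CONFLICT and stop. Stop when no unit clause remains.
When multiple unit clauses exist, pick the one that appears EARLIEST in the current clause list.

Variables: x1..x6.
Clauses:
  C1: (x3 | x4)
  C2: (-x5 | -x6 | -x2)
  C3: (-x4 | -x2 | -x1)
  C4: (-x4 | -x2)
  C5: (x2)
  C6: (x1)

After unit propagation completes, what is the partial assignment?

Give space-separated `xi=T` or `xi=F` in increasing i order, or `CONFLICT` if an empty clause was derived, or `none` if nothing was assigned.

Answer: x1=T x2=T x3=T x4=F

Derivation:
unit clause [2] forces x2=T; simplify:
  drop -2 from [-5, -6, -2] -> [-5, -6]
  drop -2 from [-4, -2, -1] -> [-4, -1]
  drop -2 from [-4, -2] -> [-4]
  satisfied 1 clause(s); 5 remain; assigned so far: [2]
unit clause [-4] forces x4=F; simplify:
  drop 4 from [3, 4] -> [3]
  satisfied 2 clause(s); 3 remain; assigned so far: [2, 4]
unit clause [3] forces x3=T; simplify:
  satisfied 1 clause(s); 2 remain; assigned so far: [2, 3, 4]
unit clause [1] forces x1=T; simplify:
  satisfied 1 clause(s); 1 remain; assigned so far: [1, 2, 3, 4]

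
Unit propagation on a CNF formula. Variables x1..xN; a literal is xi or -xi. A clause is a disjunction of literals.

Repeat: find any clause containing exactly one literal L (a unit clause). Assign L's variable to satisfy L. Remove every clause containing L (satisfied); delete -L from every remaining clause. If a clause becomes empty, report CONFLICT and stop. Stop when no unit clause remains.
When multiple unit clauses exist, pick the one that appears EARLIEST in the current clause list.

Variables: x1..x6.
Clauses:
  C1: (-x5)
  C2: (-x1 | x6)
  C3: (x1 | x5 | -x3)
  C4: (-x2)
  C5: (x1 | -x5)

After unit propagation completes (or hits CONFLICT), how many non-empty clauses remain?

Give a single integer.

unit clause [-5] forces x5=F; simplify:
  drop 5 from [1, 5, -3] -> [1, -3]
  satisfied 2 clause(s); 3 remain; assigned so far: [5]
unit clause [-2] forces x2=F; simplify:
  satisfied 1 clause(s); 2 remain; assigned so far: [2, 5]

Answer: 2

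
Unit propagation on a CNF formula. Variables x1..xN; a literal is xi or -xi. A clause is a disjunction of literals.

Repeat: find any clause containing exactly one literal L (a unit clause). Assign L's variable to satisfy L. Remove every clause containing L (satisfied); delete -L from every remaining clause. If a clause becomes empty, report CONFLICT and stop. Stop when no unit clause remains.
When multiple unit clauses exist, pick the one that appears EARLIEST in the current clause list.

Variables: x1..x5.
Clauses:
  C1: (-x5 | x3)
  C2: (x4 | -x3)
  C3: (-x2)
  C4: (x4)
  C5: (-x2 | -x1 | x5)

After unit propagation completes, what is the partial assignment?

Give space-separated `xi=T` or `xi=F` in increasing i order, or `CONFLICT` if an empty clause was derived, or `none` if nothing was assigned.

unit clause [-2] forces x2=F; simplify:
  satisfied 2 clause(s); 3 remain; assigned so far: [2]
unit clause [4] forces x4=T; simplify:
  satisfied 2 clause(s); 1 remain; assigned so far: [2, 4]

Answer: x2=F x4=T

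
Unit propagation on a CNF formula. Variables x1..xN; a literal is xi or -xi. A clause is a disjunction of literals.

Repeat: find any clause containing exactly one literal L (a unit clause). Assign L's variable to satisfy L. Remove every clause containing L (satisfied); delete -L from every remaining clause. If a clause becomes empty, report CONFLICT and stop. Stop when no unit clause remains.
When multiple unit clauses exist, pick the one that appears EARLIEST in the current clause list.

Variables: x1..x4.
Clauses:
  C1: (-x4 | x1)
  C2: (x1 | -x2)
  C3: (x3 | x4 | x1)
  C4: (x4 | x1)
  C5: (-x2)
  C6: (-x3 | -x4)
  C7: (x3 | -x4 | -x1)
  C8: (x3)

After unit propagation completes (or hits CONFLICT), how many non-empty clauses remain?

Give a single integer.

Answer: 0

Derivation:
unit clause [-2] forces x2=F; simplify:
  satisfied 2 clause(s); 6 remain; assigned so far: [2]
unit clause [3] forces x3=T; simplify:
  drop -3 from [-3, -4] -> [-4]
  satisfied 3 clause(s); 3 remain; assigned so far: [2, 3]
unit clause [-4] forces x4=F; simplify:
  drop 4 from [4, 1] -> [1]
  satisfied 2 clause(s); 1 remain; assigned so far: [2, 3, 4]
unit clause [1] forces x1=T; simplify:
  satisfied 1 clause(s); 0 remain; assigned so far: [1, 2, 3, 4]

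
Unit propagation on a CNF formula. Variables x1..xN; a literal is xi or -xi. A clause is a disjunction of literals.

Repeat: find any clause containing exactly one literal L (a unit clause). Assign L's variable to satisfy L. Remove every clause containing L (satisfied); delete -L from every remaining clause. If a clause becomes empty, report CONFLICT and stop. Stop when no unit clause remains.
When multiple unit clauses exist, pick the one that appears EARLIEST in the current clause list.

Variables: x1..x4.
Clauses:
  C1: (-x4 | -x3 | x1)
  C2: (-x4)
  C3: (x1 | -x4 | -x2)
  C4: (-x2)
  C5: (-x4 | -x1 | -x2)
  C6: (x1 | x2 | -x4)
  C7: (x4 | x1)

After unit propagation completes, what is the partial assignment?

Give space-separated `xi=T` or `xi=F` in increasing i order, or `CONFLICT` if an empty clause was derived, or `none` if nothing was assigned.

Answer: x1=T x2=F x4=F

Derivation:
unit clause [-4] forces x4=F; simplify:
  drop 4 from [4, 1] -> [1]
  satisfied 5 clause(s); 2 remain; assigned so far: [4]
unit clause [-2] forces x2=F; simplify:
  satisfied 1 clause(s); 1 remain; assigned so far: [2, 4]
unit clause [1] forces x1=T; simplify:
  satisfied 1 clause(s); 0 remain; assigned so far: [1, 2, 4]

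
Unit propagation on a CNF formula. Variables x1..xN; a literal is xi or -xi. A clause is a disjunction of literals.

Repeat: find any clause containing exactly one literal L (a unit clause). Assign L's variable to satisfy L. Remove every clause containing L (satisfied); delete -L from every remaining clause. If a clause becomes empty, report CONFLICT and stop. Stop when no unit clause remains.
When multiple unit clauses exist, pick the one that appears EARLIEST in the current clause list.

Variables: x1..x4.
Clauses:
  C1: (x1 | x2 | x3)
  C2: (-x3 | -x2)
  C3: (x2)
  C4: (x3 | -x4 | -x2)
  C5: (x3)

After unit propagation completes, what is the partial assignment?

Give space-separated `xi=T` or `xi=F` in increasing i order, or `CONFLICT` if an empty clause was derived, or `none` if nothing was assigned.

unit clause [2] forces x2=T; simplify:
  drop -2 from [-3, -2] -> [-3]
  drop -2 from [3, -4, -2] -> [3, -4]
  satisfied 2 clause(s); 3 remain; assigned so far: [2]
unit clause [-3] forces x3=F; simplify:
  drop 3 from [3, -4] -> [-4]
  drop 3 from [3] -> [] (empty!)
  satisfied 1 clause(s); 2 remain; assigned so far: [2, 3]
CONFLICT (empty clause)

Answer: CONFLICT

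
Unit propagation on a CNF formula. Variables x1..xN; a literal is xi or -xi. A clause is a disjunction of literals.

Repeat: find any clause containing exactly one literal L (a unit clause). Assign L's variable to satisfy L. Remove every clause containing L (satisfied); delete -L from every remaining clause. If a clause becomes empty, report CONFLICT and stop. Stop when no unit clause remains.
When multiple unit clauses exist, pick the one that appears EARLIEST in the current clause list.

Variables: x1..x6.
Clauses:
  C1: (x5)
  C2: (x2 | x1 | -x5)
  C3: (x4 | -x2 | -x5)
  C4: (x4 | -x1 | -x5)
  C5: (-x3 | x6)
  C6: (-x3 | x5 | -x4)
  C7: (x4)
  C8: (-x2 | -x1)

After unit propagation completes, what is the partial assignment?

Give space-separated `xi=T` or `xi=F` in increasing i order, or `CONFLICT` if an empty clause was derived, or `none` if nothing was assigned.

unit clause [5] forces x5=T; simplify:
  drop -5 from [2, 1, -5] -> [2, 1]
  drop -5 from [4, -2, -5] -> [4, -2]
  drop -5 from [4, -1, -5] -> [4, -1]
  satisfied 2 clause(s); 6 remain; assigned so far: [5]
unit clause [4] forces x4=T; simplify:
  satisfied 3 clause(s); 3 remain; assigned so far: [4, 5]

Answer: x4=T x5=T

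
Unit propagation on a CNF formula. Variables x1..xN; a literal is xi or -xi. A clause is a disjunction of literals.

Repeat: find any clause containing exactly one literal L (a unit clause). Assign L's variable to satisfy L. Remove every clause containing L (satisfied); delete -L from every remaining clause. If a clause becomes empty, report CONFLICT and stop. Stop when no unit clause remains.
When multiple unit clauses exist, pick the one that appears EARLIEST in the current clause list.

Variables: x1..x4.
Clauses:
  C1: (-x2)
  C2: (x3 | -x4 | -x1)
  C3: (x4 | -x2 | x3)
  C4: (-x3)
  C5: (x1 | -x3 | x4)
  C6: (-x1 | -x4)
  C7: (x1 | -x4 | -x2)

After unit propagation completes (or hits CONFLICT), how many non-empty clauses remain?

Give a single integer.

Answer: 2

Derivation:
unit clause [-2] forces x2=F; simplify:
  satisfied 3 clause(s); 4 remain; assigned so far: [2]
unit clause [-3] forces x3=F; simplify:
  drop 3 from [3, -4, -1] -> [-4, -1]
  satisfied 2 clause(s); 2 remain; assigned so far: [2, 3]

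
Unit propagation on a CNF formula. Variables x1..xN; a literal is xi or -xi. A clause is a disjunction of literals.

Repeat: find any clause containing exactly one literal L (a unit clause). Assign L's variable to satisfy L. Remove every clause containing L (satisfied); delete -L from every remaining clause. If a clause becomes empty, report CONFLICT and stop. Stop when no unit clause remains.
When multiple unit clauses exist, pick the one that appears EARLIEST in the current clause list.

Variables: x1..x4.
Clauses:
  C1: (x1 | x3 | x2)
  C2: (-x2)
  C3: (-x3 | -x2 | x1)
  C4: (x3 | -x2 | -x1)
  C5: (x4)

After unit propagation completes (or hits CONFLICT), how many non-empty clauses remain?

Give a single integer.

Answer: 1

Derivation:
unit clause [-2] forces x2=F; simplify:
  drop 2 from [1, 3, 2] -> [1, 3]
  satisfied 3 clause(s); 2 remain; assigned so far: [2]
unit clause [4] forces x4=T; simplify:
  satisfied 1 clause(s); 1 remain; assigned so far: [2, 4]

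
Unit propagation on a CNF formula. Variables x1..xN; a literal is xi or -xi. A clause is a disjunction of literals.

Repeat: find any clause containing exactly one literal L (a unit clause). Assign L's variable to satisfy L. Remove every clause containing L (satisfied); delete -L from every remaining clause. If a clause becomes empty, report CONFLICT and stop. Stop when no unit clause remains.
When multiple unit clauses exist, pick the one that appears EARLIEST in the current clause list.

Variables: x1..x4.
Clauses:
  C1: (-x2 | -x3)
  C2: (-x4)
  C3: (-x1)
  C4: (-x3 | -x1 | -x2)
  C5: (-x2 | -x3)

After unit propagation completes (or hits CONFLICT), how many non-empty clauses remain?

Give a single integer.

Answer: 2

Derivation:
unit clause [-4] forces x4=F; simplify:
  satisfied 1 clause(s); 4 remain; assigned so far: [4]
unit clause [-1] forces x1=F; simplify:
  satisfied 2 clause(s); 2 remain; assigned so far: [1, 4]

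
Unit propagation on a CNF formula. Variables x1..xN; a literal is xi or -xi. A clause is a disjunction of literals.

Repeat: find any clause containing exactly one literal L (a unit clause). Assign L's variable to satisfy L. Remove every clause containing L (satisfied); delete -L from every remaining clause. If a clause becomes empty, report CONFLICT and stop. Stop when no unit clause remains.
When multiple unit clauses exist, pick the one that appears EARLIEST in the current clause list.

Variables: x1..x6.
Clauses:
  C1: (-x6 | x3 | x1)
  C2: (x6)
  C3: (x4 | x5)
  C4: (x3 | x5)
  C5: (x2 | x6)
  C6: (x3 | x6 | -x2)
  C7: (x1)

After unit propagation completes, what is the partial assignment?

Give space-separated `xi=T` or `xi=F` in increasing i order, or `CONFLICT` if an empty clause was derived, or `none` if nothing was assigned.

Answer: x1=T x6=T

Derivation:
unit clause [6] forces x6=T; simplify:
  drop -6 from [-6, 3, 1] -> [3, 1]
  satisfied 3 clause(s); 4 remain; assigned so far: [6]
unit clause [1] forces x1=T; simplify:
  satisfied 2 clause(s); 2 remain; assigned so far: [1, 6]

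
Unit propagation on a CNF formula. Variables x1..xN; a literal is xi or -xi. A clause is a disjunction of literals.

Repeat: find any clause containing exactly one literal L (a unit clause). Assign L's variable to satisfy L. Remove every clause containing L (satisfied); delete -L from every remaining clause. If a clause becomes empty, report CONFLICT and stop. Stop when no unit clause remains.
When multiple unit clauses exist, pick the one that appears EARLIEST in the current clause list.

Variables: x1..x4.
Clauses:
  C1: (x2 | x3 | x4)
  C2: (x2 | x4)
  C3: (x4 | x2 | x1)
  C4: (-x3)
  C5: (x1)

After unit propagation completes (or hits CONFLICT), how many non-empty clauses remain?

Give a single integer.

Answer: 2

Derivation:
unit clause [-3] forces x3=F; simplify:
  drop 3 from [2, 3, 4] -> [2, 4]
  satisfied 1 clause(s); 4 remain; assigned so far: [3]
unit clause [1] forces x1=T; simplify:
  satisfied 2 clause(s); 2 remain; assigned so far: [1, 3]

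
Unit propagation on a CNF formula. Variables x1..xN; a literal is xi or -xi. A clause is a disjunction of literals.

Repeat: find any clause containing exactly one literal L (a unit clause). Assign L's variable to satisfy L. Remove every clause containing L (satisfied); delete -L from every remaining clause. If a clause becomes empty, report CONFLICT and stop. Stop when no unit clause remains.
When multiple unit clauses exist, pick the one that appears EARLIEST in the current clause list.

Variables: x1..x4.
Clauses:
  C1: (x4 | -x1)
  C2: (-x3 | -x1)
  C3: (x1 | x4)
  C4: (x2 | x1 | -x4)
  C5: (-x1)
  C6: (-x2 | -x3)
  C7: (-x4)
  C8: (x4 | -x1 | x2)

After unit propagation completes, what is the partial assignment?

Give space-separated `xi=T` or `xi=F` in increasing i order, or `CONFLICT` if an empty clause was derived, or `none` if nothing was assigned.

unit clause [-1] forces x1=F; simplify:
  drop 1 from [1, 4] -> [4]
  drop 1 from [2, 1, -4] -> [2, -4]
  satisfied 4 clause(s); 4 remain; assigned so far: [1]
unit clause [4] forces x4=T; simplify:
  drop -4 from [2, -4] -> [2]
  drop -4 from [-4] -> [] (empty!)
  satisfied 1 clause(s); 3 remain; assigned so far: [1, 4]
CONFLICT (empty clause)

Answer: CONFLICT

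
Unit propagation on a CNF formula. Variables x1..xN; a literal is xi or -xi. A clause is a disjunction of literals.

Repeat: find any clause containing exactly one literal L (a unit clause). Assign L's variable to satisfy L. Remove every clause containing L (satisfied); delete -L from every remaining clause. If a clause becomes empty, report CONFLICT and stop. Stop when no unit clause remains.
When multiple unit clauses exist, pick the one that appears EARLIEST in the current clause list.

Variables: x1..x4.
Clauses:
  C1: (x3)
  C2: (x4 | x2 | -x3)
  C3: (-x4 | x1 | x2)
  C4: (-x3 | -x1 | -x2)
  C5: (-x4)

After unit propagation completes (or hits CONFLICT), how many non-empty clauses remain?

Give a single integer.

unit clause [3] forces x3=T; simplify:
  drop -3 from [4, 2, -3] -> [4, 2]
  drop -3 from [-3, -1, -2] -> [-1, -2]
  satisfied 1 clause(s); 4 remain; assigned so far: [3]
unit clause [-4] forces x4=F; simplify:
  drop 4 from [4, 2] -> [2]
  satisfied 2 clause(s); 2 remain; assigned so far: [3, 4]
unit clause [2] forces x2=T; simplify:
  drop -2 from [-1, -2] -> [-1]
  satisfied 1 clause(s); 1 remain; assigned so far: [2, 3, 4]
unit clause [-1] forces x1=F; simplify:
  satisfied 1 clause(s); 0 remain; assigned so far: [1, 2, 3, 4]

Answer: 0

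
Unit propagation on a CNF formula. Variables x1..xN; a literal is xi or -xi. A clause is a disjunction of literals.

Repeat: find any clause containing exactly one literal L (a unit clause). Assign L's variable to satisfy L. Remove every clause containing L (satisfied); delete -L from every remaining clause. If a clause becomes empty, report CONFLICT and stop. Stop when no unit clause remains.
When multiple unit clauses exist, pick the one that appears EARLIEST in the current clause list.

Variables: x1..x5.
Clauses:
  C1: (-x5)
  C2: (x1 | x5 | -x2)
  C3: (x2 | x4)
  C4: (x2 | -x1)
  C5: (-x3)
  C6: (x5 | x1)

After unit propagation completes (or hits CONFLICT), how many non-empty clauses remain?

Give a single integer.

unit clause [-5] forces x5=F; simplify:
  drop 5 from [1, 5, -2] -> [1, -2]
  drop 5 from [5, 1] -> [1]
  satisfied 1 clause(s); 5 remain; assigned so far: [5]
unit clause [-3] forces x3=F; simplify:
  satisfied 1 clause(s); 4 remain; assigned so far: [3, 5]
unit clause [1] forces x1=T; simplify:
  drop -1 from [2, -1] -> [2]
  satisfied 2 clause(s); 2 remain; assigned so far: [1, 3, 5]
unit clause [2] forces x2=T; simplify:
  satisfied 2 clause(s); 0 remain; assigned so far: [1, 2, 3, 5]

Answer: 0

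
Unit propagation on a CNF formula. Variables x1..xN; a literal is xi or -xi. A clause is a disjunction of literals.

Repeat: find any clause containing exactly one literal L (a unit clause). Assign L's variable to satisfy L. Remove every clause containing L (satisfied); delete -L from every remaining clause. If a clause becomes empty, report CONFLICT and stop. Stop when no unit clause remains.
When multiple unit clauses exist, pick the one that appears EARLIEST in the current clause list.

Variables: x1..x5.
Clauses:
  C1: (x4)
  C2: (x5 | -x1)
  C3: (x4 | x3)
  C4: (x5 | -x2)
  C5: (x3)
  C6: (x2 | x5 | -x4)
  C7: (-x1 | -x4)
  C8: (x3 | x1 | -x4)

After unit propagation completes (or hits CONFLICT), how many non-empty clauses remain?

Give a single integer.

unit clause [4] forces x4=T; simplify:
  drop -4 from [2, 5, -4] -> [2, 5]
  drop -4 from [-1, -4] -> [-1]
  drop -4 from [3, 1, -4] -> [3, 1]
  satisfied 2 clause(s); 6 remain; assigned so far: [4]
unit clause [3] forces x3=T; simplify:
  satisfied 2 clause(s); 4 remain; assigned so far: [3, 4]
unit clause [-1] forces x1=F; simplify:
  satisfied 2 clause(s); 2 remain; assigned so far: [1, 3, 4]

Answer: 2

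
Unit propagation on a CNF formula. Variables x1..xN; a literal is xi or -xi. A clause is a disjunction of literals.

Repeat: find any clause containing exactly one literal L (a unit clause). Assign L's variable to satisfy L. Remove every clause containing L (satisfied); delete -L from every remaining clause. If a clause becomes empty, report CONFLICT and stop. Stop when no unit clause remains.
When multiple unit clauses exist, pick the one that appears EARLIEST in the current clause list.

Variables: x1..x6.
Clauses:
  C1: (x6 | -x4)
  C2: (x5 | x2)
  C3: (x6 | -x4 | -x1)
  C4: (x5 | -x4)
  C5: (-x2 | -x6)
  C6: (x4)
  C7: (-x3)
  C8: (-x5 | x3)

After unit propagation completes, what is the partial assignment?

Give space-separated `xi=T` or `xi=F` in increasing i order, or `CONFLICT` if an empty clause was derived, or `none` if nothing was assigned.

Answer: CONFLICT

Derivation:
unit clause [4] forces x4=T; simplify:
  drop -4 from [6, -4] -> [6]
  drop -4 from [6, -4, -1] -> [6, -1]
  drop -4 from [5, -4] -> [5]
  satisfied 1 clause(s); 7 remain; assigned so far: [4]
unit clause [6] forces x6=T; simplify:
  drop -6 from [-2, -6] -> [-2]
  satisfied 2 clause(s); 5 remain; assigned so far: [4, 6]
unit clause [5] forces x5=T; simplify:
  drop -5 from [-5, 3] -> [3]
  satisfied 2 clause(s); 3 remain; assigned so far: [4, 5, 6]
unit clause [-2] forces x2=F; simplify:
  satisfied 1 clause(s); 2 remain; assigned so far: [2, 4, 5, 6]
unit clause [-3] forces x3=F; simplify:
  drop 3 from [3] -> [] (empty!)
  satisfied 1 clause(s); 1 remain; assigned so far: [2, 3, 4, 5, 6]
CONFLICT (empty clause)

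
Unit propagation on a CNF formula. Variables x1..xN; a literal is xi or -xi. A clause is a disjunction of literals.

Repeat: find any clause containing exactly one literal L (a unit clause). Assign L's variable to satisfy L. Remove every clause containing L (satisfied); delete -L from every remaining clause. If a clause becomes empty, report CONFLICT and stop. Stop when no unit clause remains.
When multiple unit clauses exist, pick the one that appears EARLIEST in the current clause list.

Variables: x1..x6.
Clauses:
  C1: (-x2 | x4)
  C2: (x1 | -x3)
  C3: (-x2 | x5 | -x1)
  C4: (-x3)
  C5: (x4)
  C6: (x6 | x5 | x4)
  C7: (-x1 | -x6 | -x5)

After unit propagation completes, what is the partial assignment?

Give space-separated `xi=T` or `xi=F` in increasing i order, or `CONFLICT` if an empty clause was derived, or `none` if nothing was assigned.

Answer: x3=F x4=T

Derivation:
unit clause [-3] forces x3=F; simplify:
  satisfied 2 clause(s); 5 remain; assigned so far: [3]
unit clause [4] forces x4=T; simplify:
  satisfied 3 clause(s); 2 remain; assigned so far: [3, 4]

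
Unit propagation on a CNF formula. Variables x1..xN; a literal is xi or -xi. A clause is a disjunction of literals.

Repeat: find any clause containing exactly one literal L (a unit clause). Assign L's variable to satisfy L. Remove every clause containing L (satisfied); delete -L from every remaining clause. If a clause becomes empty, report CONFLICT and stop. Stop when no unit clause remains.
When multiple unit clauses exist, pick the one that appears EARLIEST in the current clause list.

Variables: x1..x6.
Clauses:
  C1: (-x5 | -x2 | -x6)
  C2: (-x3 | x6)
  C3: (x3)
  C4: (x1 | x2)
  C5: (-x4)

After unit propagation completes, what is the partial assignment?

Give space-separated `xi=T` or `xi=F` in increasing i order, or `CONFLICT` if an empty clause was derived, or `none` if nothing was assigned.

unit clause [3] forces x3=T; simplify:
  drop -3 from [-3, 6] -> [6]
  satisfied 1 clause(s); 4 remain; assigned so far: [3]
unit clause [6] forces x6=T; simplify:
  drop -6 from [-5, -2, -6] -> [-5, -2]
  satisfied 1 clause(s); 3 remain; assigned so far: [3, 6]
unit clause [-4] forces x4=F; simplify:
  satisfied 1 clause(s); 2 remain; assigned so far: [3, 4, 6]

Answer: x3=T x4=F x6=T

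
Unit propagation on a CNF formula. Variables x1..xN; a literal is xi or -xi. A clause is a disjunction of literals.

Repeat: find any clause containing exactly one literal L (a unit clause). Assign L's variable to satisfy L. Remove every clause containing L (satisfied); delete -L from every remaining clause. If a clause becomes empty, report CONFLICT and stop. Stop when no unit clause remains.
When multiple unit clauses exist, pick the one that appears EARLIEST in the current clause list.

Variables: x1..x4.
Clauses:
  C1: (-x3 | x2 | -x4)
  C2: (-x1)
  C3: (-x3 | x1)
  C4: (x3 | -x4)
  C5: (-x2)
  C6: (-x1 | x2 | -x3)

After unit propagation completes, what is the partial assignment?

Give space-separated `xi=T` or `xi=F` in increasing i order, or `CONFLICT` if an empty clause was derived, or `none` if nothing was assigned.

unit clause [-1] forces x1=F; simplify:
  drop 1 from [-3, 1] -> [-3]
  satisfied 2 clause(s); 4 remain; assigned so far: [1]
unit clause [-3] forces x3=F; simplify:
  drop 3 from [3, -4] -> [-4]
  satisfied 2 clause(s); 2 remain; assigned so far: [1, 3]
unit clause [-4] forces x4=F; simplify:
  satisfied 1 clause(s); 1 remain; assigned so far: [1, 3, 4]
unit clause [-2] forces x2=F; simplify:
  satisfied 1 clause(s); 0 remain; assigned so far: [1, 2, 3, 4]

Answer: x1=F x2=F x3=F x4=F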